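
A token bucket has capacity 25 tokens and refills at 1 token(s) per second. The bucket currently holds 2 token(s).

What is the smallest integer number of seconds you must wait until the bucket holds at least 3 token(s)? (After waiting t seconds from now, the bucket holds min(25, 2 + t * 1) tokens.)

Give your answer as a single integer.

Need 2 + t * 1 >= 3, so t >= 1/1.
Smallest integer t = ceil(1/1) = 1.

Answer: 1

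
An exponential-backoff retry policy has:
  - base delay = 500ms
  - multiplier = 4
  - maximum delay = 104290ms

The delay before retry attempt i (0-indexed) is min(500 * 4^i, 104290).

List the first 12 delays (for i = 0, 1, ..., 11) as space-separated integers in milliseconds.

Answer: 500 2000 8000 32000 104290 104290 104290 104290 104290 104290 104290 104290

Derivation:
Computing each delay:
  i=0: min(500*4^0, 104290) = 500
  i=1: min(500*4^1, 104290) = 2000
  i=2: min(500*4^2, 104290) = 8000
  i=3: min(500*4^3, 104290) = 32000
  i=4: min(500*4^4, 104290) = 104290
  i=5: min(500*4^5, 104290) = 104290
  i=6: min(500*4^6, 104290) = 104290
  i=7: min(500*4^7, 104290) = 104290
  i=8: min(500*4^8, 104290) = 104290
  i=9: min(500*4^9, 104290) = 104290
  i=10: min(500*4^10, 104290) = 104290
  i=11: min(500*4^11, 104290) = 104290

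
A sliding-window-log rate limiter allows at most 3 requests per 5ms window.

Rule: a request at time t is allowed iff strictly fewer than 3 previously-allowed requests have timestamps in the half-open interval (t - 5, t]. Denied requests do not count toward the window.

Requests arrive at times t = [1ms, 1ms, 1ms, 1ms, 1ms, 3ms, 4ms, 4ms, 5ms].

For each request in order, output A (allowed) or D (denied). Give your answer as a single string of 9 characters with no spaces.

Tracking allowed requests in the window:
  req#1 t=1ms: ALLOW
  req#2 t=1ms: ALLOW
  req#3 t=1ms: ALLOW
  req#4 t=1ms: DENY
  req#5 t=1ms: DENY
  req#6 t=3ms: DENY
  req#7 t=4ms: DENY
  req#8 t=4ms: DENY
  req#9 t=5ms: DENY

Answer: AAADDDDDD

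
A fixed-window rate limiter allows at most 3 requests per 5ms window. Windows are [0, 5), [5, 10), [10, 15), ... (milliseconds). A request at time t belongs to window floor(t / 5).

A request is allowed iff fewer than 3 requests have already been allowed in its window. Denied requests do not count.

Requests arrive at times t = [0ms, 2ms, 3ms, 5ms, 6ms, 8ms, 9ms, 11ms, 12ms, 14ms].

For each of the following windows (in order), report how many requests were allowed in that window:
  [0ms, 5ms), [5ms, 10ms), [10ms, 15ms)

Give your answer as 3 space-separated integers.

Answer: 3 3 3

Derivation:
Processing requests:
  req#1 t=0ms (window 0): ALLOW
  req#2 t=2ms (window 0): ALLOW
  req#3 t=3ms (window 0): ALLOW
  req#4 t=5ms (window 1): ALLOW
  req#5 t=6ms (window 1): ALLOW
  req#6 t=8ms (window 1): ALLOW
  req#7 t=9ms (window 1): DENY
  req#8 t=11ms (window 2): ALLOW
  req#9 t=12ms (window 2): ALLOW
  req#10 t=14ms (window 2): ALLOW

Allowed counts by window: 3 3 3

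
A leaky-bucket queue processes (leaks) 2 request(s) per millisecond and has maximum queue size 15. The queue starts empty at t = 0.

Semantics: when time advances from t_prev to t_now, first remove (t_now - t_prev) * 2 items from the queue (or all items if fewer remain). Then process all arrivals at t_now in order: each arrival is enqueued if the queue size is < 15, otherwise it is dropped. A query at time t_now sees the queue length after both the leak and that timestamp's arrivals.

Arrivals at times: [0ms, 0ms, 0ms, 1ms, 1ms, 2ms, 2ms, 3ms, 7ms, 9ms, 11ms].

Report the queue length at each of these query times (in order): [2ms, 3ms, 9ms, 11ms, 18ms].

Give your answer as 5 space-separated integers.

Queue lengths at query times:
  query t=2ms: backlog = 3
  query t=3ms: backlog = 2
  query t=9ms: backlog = 1
  query t=11ms: backlog = 1
  query t=18ms: backlog = 0

Answer: 3 2 1 1 0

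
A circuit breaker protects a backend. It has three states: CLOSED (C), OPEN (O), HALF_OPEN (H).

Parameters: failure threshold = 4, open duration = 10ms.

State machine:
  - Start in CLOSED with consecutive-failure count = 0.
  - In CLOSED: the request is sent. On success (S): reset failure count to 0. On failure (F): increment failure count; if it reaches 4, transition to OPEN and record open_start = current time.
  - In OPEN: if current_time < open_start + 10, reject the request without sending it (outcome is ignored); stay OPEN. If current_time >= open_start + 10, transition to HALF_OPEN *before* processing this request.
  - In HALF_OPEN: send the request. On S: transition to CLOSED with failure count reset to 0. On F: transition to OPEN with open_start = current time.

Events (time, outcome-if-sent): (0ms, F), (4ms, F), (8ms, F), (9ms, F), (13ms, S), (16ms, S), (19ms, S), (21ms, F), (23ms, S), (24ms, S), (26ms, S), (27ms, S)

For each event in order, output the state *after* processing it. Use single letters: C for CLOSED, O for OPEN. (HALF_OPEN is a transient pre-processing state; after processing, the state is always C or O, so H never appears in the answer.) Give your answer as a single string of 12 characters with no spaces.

Answer: CCCOOOCCCCCC

Derivation:
State after each event:
  event#1 t=0ms outcome=F: state=CLOSED
  event#2 t=4ms outcome=F: state=CLOSED
  event#3 t=8ms outcome=F: state=CLOSED
  event#4 t=9ms outcome=F: state=OPEN
  event#5 t=13ms outcome=S: state=OPEN
  event#6 t=16ms outcome=S: state=OPEN
  event#7 t=19ms outcome=S: state=CLOSED
  event#8 t=21ms outcome=F: state=CLOSED
  event#9 t=23ms outcome=S: state=CLOSED
  event#10 t=24ms outcome=S: state=CLOSED
  event#11 t=26ms outcome=S: state=CLOSED
  event#12 t=27ms outcome=S: state=CLOSED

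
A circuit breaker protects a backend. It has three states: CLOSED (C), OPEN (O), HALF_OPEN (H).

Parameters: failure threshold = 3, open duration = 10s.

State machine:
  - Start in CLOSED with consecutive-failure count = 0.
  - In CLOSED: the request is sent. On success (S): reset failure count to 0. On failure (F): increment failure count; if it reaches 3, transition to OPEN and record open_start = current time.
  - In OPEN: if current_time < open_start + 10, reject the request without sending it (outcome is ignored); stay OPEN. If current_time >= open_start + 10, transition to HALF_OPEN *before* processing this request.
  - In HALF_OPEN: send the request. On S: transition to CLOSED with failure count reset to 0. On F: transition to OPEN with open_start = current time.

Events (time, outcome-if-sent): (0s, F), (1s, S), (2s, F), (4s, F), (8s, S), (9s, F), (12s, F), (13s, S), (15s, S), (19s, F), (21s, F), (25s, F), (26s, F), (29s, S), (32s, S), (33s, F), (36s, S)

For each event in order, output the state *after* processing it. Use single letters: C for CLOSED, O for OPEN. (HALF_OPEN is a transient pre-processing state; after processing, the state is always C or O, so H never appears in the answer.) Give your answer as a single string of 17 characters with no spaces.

Answer: CCCCCCCCCCCOOOOOC

Derivation:
State after each event:
  event#1 t=0s outcome=F: state=CLOSED
  event#2 t=1s outcome=S: state=CLOSED
  event#3 t=2s outcome=F: state=CLOSED
  event#4 t=4s outcome=F: state=CLOSED
  event#5 t=8s outcome=S: state=CLOSED
  event#6 t=9s outcome=F: state=CLOSED
  event#7 t=12s outcome=F: state=CLOSED
  event#8 t=13s outcome=S: state=CLOSED
  event#9 t=15s outcome=S: state=CLOSED
  event#10 t=19s outcome=F: state=CLOSED
  event#11 t=21s outcome=F: state=CLOSED
  event#12 t=25s outcome=F: state=OPEN
  event#13 t=26s outcome=F: state=OPEN
  event#14 t=29s outcome=S: state=OPEN
  event#15 t=32s outcome=S: state=OPEN
  event#16 t=33s outcome=F: state=OPEN
  event#17 t=36s outcome=S: state=CLOSED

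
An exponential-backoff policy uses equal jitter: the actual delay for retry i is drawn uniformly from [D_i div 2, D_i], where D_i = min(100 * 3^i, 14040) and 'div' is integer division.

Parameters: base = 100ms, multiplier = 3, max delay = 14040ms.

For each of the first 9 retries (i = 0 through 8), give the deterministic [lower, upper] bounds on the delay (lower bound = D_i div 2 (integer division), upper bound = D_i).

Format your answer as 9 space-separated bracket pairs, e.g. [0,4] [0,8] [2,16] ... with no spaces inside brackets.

Answer: [50,100] [150,300] [450,900] [1350,2700] [4050,8100] [7020,14040] [7020,14040] [7020,14040] [7020,14040]

Derivation:
Computing bounds per retry:
  i=0: D_i=min(100*3^0,14040)=100, bounds=[50,100]
  i=1: D_i=min(100*3^1,14040)=300, bounds=[150,300]
  i=2: D_i=min(100*3^2,14040)=900, bounds=[450,900]
  i=3: D_i=min(100*3^3,14040)=2700, bounds=[1350,2700]
  i=4: D_i=min(100*3^4,14040)=8100, bounds=[4050,8100]
  i=5: D_i=min(100*3^5,14040)=14040, bounds=[7020,14040]
  i=6: D_i=min(100*3^6,14040)=14040, bounds=[7020,14040]
  i=7: D_i=min(100*3^7,14040)=14040, bounds=[7020,14040]
  i=8: D_i=min(100*3^8,14040)=14040, bounds=[7020,14040]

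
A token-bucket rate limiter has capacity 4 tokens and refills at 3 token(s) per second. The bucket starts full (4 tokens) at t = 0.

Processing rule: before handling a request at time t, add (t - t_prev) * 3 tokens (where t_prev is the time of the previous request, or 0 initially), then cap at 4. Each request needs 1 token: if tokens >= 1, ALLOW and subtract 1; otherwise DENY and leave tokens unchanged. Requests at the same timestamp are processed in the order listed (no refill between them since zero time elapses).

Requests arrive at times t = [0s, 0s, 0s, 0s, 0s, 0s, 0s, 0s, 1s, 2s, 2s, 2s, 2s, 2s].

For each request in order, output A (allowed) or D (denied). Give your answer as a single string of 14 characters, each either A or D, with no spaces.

Answer: AAAADDDDAAAAAD

Derivation:
Simulating step by step:
  req#1 t=0s: ALLOW
  req#2 t=0s: ALLOW
  req#3 t=0s: ALLOW
  req#4 t=0s: ALLOW
  req#5 t=0s: DENY
  req#6 t=0s: DENY
  req#7 t=0s: DENY
  req#8 t=0s: DENY
  req#9 t=1s: ALLOW
  req#10 t=2s: ALLOW
  req#11 t=2s: ALLOW
  req#12 t=2s: ALLOW
  req#13 t=2s: ALLOW
  req#14 t=2s: DENY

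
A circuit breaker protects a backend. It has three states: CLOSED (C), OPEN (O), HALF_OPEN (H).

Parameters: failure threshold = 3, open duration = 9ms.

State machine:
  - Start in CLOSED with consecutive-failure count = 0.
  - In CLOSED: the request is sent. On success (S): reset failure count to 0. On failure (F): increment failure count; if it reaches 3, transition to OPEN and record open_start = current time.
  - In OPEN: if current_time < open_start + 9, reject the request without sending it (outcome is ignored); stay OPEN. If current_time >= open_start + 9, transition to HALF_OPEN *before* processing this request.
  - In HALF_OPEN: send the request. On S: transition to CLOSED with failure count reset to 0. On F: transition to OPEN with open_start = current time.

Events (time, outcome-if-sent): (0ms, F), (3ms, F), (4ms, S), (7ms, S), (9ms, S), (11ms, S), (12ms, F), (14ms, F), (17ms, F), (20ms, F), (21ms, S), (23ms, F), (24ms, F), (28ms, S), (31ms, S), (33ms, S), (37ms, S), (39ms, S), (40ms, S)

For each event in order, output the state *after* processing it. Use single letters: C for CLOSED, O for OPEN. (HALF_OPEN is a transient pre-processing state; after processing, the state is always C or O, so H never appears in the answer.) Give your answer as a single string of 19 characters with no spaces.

Answer: CCCCCCCCOOOOOCCCCCC

Derivation:
State after each event:
  event#1 t=0ms outcome=F: state=CLOSED
  event#2 t=3ms outcome=F: state=CLOSED
  event#3 t=4ms outcome=S: state=CLOSED
  event#4 t=7ms outcome=S: state=CLOSED
  event#5 t=9ms outcome=S: state=CLOSED
  event#6 t=11ms outcome=S: state=CLOSED
  event#7 t=12ms outcome=F: state=CLOSED
  event#8 t=14ms outcome=F: state=CLOSED
  event#9 t=17ms outcome=F: state=OPEN
  event#10 t=20ms outcome=F: state=OPEN
  event#11 t=21ms outcome=S: state=OPEN
  event#12 t=23ms outcome=F: state=OPEN
  event#13 t=24ms outcome=F: state=OPEN
  event#14 t=28ms outcome=S: state=CLOSED
  event#15 t=31ms outcome=S: state=CLOSED
  event#16 t=33ms outcome=S: state=CLOSED
  event#17 t=37ms outcome=S: state=CLOSED
  event#18 t=39ms outcome=S: state=CLOSED
  event#19 t=40ms outcome=S: state=CLOSED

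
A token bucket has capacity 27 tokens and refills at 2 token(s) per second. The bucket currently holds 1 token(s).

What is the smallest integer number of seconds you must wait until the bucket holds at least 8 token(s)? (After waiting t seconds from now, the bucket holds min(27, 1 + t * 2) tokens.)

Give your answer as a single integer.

Need 1 + t * 2 >= 8, so t >= 7/2.
Smallest integer t = ceil(7/2) = 4.

Answer: 4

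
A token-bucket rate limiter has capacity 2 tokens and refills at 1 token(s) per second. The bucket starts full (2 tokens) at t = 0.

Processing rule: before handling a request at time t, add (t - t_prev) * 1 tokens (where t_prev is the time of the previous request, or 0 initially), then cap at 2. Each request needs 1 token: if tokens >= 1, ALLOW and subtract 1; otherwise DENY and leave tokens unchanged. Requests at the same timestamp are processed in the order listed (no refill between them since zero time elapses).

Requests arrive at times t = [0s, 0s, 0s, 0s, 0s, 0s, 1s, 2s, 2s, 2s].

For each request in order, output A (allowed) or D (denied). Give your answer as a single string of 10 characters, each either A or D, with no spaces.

Simulating step by step:
  req#1 t=0s: ALLOW
  req#2 t=0s: ALLOW
  req#3 t=0s: DENY
  req#4 t=0s: DENY
  req#5 t=0s: DENY
  req#6 t=0s: DENY
  req#7 t=1s: ALLOW
  req#8 t=2s: ALLOW
  req#9 t=2s: DENY
  req#10 t=2s: DENY

Answer: AADDDDAADD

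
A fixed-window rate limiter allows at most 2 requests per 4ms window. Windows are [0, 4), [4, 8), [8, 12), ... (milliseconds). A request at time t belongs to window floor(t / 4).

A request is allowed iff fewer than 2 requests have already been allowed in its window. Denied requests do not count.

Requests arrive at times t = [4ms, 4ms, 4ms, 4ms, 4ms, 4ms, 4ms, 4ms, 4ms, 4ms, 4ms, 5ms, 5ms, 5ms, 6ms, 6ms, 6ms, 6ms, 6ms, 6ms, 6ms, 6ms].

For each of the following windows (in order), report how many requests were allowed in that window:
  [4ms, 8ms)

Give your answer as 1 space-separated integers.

Processing requests:
  req#1 t=4ms (window 1): ALLOW
  req#2 t=4ms (window 1): ALLOW
  req#3 t=4ms (window 1): DENY
  req#4 t=4ms (window 1): DENY
  req#5 t=4ms (window 1): DENY
  req#6 t=4ms (window 1): DENY
  req#7 t=4ms (window 1): DENY
  req#8 t=4ms (window 1): DENY
  req#9 t=4ms (window 1): DENY
  req#10 t=4ms (window 1): DENY
  req#11 t=4ms (window 1): DENY
  req#12 t=5ms (window 1): DENY
  req#13 t=5ms (window 1): DENY
  req#14 t=5ms (window 1): DENY
  req#15 t=6ms (window 1): DENY
  req#16 t=6ms (window 1): DENY
  req#17 t=6ms (window 1): DENY
  req#18 t=6ms (window 1): DENY
  req#19 t=6ms (window 1): DENY
  req#20 t=6ms (window 1): DENY
  req#21 t=6ms (window 1): DENY
  req#22 t=6ms (window 1): DENY

Allowed counts by window: 2

Answer: 2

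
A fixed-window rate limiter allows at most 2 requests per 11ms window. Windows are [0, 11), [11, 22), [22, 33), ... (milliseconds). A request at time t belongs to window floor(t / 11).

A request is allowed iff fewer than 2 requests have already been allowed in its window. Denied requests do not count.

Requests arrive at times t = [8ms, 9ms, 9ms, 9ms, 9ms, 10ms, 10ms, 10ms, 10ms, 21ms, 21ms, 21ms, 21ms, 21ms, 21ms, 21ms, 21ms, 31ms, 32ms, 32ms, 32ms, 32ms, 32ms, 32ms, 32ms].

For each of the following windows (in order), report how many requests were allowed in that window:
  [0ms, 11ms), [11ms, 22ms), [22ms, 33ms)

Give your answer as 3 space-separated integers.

Processing requests:
  req#1 t=8ms (window 0): ALLOW
  req#2 t=9ms (window 0): ALLOW
  req#3 t=9ms (window 0): DENY
  req#4 t=9ms (window 0): DENY
  req#5 t=9ms (window 0): DENY
  req#6 t=10ms (window 0): DENY
  req#7 t=10ms (window 0): DENY
  req#8 t=10ms (window 0): DENY
  req#9 t=10ms (window 0): DENY
  req#10 t=21ms (window 1): ALLOW
  req#11 t=21ms (window 1): ALLOW
  req#12 t=21ms (window 1): DENY
  req#13 t=21ms (window 1): DENY
  req#14 t=21ms (window 1): DENY
  req#15 t=21ms (window 1): DENY
  req#16 t=21ms (window 1): DENY
  req#17 t=21ms (window 1): DENY
  req#18 t=31ms (window 2): ALLOW
  req#19 t=32ms (window 2): ALLOW
  req#20 t=32ms (window 2): DENY
  req#21 t=32ms (window 2): DENY
  req#22 t=32ms (window 2): DENY
  req#23 t=32ms (window 2): DENY
  req#24 t=32ms (window 2): DENY
  req#25 t=32ms (window 2): DENY

Allowed counts by window: 2 2 2

Answer: 2 2 2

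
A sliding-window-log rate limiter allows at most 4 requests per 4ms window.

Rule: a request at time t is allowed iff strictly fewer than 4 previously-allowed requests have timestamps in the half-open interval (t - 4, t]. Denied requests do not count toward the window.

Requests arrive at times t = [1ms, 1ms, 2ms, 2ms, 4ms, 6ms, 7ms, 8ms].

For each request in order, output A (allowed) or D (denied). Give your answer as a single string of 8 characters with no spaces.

Tracking allowed requests in the window:
  req#1 t=1ms: ALLOW
  req#2 t=1ms: ALLOW
  req#3 t=2ms: ALLOW
  req#4 t=2ms: ALLOW
  req#5 t=4ms: DENY
  req#6 t=6ms: ALLOW
  req#7 t=7ms: ALLOW
  req#8 t=8ms: ALLOW

Answer: AAAADAAA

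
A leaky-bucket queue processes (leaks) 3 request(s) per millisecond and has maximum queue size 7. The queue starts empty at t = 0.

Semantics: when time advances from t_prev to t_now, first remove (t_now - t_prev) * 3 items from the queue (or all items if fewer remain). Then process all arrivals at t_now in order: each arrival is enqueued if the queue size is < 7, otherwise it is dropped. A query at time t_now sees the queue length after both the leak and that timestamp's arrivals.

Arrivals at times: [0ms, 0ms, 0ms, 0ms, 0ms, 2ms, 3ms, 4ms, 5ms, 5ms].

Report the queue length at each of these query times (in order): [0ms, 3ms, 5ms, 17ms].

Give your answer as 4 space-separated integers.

Queue lengths at query times:
  query t=0ms: backlog = 5
  query t=3ms: backlog = 1
  query t=5ms: backlog = 2
  query t=17ms: backlog = 0

Answer: 5 1 2 0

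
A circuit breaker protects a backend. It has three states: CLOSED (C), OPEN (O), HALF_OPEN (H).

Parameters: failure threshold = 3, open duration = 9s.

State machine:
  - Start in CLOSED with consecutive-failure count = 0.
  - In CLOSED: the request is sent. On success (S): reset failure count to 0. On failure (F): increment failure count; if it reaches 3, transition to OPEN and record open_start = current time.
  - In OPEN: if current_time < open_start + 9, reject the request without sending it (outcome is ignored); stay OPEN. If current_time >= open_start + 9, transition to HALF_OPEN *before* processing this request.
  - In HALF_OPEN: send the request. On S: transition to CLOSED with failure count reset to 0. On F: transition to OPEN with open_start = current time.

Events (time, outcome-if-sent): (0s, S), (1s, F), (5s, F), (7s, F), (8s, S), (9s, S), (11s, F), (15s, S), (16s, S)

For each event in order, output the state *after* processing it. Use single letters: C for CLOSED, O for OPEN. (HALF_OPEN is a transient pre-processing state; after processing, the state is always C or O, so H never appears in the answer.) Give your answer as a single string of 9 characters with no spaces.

Answer: CCCOOOOOC

Derivation:
State after each event:
  event#1 t=0s outcome=S: state=CLOSED
  event#2 t=1s outcome=F: state=CLOSED
  event#3 t=5s outcome=F: state=CLOSED
  event#4 t=7s outcome=F: state=OPEN
  event#5 t=8s outcome=S: state=OPEN
  event#6 t=9s outcome=S: state=OPEN
  event#7 t=11s outcome=F: state=OPEN
  event#8 t=15s outcome=S: state=OPEN
  event#9 t=16s outcome=S: state=CLOSED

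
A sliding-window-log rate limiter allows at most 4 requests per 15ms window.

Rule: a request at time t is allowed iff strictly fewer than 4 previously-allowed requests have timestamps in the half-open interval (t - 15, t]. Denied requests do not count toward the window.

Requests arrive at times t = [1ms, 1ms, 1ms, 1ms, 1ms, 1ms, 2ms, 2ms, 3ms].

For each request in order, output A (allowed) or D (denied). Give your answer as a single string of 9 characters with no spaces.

Answer: AAAADDDDD

Derivation:
Tracking allowed requests in the window:
  req#1 t=1ms: ALLOW
  req#2 t=1ms: ALLOW
  req#3 t=1ms: ALLOW
  req#4 t=1ms: ALLOW
  req#5 t=1ms: DENY
  req#6 t=1ms: DENY
  req#7 t=2ms: DENY
  req#8 t=2ms: DENY
  req#9 t=3ms: DENY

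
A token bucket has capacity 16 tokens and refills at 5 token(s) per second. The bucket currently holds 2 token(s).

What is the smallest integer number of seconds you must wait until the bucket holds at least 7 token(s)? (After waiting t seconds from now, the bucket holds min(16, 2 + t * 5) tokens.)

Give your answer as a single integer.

Need 2 + t * 5 >= 7, so t >= 5/5.
Smallest integer t = ceil(5/5) = 1.

Answer: 1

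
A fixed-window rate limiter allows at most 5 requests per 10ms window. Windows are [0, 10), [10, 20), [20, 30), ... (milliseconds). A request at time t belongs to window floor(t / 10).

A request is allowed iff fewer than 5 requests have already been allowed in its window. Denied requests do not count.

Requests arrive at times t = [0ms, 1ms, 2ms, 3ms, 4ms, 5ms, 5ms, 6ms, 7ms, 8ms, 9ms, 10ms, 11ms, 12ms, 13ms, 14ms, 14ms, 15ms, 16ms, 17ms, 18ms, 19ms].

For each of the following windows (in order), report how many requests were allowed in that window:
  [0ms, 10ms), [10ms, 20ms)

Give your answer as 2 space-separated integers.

Answer: 5 5

Derivation:
Processing requests:
  req#1 t=0ms (window 0): ALLOW
  req#2 t=1ms (window 0): ALLOW
  req#3 t=2ms (window 0): ALLOW
  req#4 t=3ms (window 0): ALLOW
  req#5 t=4ms (window 0): ALLOW
  req#6 t=5ms (window 0): DENY
  req#7 t=5ms (window 0): DENY
  req#8 t=6ms (window 0): DENY
  req#9 t=7ms (window 0): DENY
  req#10 t=8ms (window 0): DENY
  req#11 t=9ms (window 0): DENY
  req#12 t=10ms (window 1): ALLOW
  req#13 t=11ms (window 1): ALLOW
  req#14 t=12ms (window 1): ALLOW
  req#15 t=13ms (window 1): ALLOW
  req#16 t=14ms (window 1): ALLOW
  req#17 t=14ms (window 1): DENY
  req#18 t=15ms (window 1): DENY
  req#19 t=16ms (window 1): DENY
  req#20 t=17ms (window 1): DENY
  req#21 t=18ms (window 1): DENY
  req#22 t=19ms (window 1): DENY

Allowed counts by window: 5 5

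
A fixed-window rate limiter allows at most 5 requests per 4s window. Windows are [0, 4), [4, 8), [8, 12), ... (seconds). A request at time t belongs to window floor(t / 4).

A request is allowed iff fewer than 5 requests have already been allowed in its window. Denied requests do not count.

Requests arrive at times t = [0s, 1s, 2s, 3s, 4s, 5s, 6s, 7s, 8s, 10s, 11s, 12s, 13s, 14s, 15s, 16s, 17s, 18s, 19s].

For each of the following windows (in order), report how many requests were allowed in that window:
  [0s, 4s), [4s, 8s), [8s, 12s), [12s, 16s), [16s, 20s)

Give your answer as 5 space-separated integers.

Answer: 4 4 3 4 4

Derivation:
Processing requests:
  req#1 t=0s (window 0): ALLOW
  req#2 t=1s (window 0): ALLOW
  req#3 t=2s (window 0): ALLOW
  req#4 t=3s (window 0): ALLOW
  req#5 t=4s (window 1): ALLOW
  req#6 t=5s (window 1): ALLOW
  req#7 t=6s (window 1): ALLOW
  req#8 t=7s (window 1): ALLOW
  req#9 t=8s (window 2): ALLOW
  req#10 t=10s (window 2): ALLOW
  req#11 t=11s (window 2): ALLOW
  req#12 t=12s (window 3): ALLOW
  req#13 t=13s (window 3): ALLOW
  req#14 t=14s (window 3): ALLOW
  req#15 t=15s (window 3): ALLOW
  req#16 t=16s (window 4): ALLOW
  req#17 t=17s (window 4): ALLOW
  req#18 t=18s (window 4): ALLOW
  req#19 t=19s (window 4): ALLOW

Allowed counts by window: 4 4 3 4 4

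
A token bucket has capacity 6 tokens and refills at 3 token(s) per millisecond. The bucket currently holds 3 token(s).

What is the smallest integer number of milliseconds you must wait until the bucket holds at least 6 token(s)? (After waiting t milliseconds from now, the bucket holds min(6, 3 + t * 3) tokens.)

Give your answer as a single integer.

Need 3 + t * 3 >= 6, so t >= 3/3.
Smallest integer t = ceil(3/3) = 1.

Answer: 1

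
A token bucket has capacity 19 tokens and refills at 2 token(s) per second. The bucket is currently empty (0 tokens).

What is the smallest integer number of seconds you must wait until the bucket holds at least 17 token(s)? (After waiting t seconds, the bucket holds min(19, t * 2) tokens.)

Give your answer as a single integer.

Need t * 2 >= 17, so t >= 17/2.
Smallest integer t = ceil(17/2) = 9.

Answer: 9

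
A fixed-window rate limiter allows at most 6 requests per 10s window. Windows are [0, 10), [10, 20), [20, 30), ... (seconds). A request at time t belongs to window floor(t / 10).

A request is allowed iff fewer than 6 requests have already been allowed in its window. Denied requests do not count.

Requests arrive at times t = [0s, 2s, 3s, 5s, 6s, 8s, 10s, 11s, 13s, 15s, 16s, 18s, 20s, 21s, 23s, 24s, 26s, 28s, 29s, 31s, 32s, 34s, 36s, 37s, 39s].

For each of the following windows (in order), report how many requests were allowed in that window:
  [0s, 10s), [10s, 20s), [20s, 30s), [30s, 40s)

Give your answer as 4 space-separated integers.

Answer: 6 6 6 6

Derivation:
Processing requests:
  req#1 t=0s (window 0): ALLOW
  req#2 t=2s (window 0): ALLOW
  req#3 t=3s (window 0): ALLOW
  req#4 t=5s (window 0): ALLOW
  req#5 t=6s (window 0): ALLOW
  req#6 t=8s (window 0): ALLOW
  req#7 t=10s (window 1): ALLOW
  req#8 t=11s (window 1): ALLOW
  req#9 t=13s (window 1): ALLOW
  req#10 t=15s (window 1): ALLOW
  req#11 t=16s (window 1): ALLOW
  req#12 t=18s (window 1): ALLOW
  req#13 t=20s (window 2): ALLOW
  req#14 t=21s (window 2): ALLOW
  req#15 t=23s (window 2): ALLOW
  req#16 t=24s (window 2): ALLOW
  req#17 t=26s (window 2): ALLOW
  req#18 t=28s (window 2): ALLOW
  req#19 t=29s (window 2): DENY
  req#20 t=31s (window 3): ALLOW
  req#21 t=32s (window 3): ALLOW
  req#22 t=34s (window 3): ALLOW
  req#23 t=36s (window 3): ALLOW
  req#24 t=37s (window 3): ALLOW
  req#25 t=39s (window 3): ALLOW

Allowed counts by window: 6 6 6 6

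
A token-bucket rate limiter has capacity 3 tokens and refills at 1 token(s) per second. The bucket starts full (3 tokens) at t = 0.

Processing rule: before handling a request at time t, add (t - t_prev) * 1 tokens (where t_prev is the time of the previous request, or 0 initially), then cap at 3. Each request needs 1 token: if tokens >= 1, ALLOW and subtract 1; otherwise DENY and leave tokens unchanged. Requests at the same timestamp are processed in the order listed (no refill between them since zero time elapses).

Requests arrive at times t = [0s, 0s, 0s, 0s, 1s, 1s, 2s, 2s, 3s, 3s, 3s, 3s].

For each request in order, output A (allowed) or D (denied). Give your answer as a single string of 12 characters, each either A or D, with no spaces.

Answer: AAADADADADDD

Derivation:
Simulating step by step:
  req#1 t=0s: ALLOW
  req#2 t=0s: ALLOW
  req#3 t=0s: ALLOW
  req#4 t=0s: DENY
  req#5 t=1s: ALLOW
  req#6 t=1s: DENY
  req#7 t=2s: ALLOW
  req#8 t=2s: DENY
  req#9 t=3s: ALLOW
  req#10 t=3s: DENY
  req#11 t=3s: DENY
  req#12 t=3s: DENY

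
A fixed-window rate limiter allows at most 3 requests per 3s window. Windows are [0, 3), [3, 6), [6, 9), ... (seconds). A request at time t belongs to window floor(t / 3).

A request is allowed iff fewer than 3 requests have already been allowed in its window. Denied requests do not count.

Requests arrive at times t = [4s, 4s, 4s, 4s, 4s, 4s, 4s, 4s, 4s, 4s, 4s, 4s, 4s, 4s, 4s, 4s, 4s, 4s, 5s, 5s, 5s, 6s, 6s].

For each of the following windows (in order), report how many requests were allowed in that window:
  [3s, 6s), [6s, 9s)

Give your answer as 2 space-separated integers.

Answer: 3 2

Derivation:
Processing requests:
  req#1 t=4s (window 1): ALLOW
  req#2 t=4s (window 1): ALLOW
  req#3 t=4s (window 1): ALLOW
  req#4 t=4s (window 1): DENY
  req#5 t=4s (window 1): DENY
  req#6 t=4s (window 1): DENY
  req#7 t=4s (window 1): DENY
  req#8 t=4s (window 1): DENY
  req#9 t=4s (window 1): DENY
  req#10 t=4s (window 1): DENY
  req#11 t=4s (window 1): DENY
  req#12 t=4s (window 1): DENY
  req#13 t=4s (window 1): DENY
  req#14 t=4s (window 1): DENY
  req#15 t=4s (window 1): DENY
  req#16 t=4s (window 1): DENY
  req#17 t=4s (window 1): DENY
  req#18 t=4s (window 1): DENY
  req#19 t=5s (window 1): DENY
  req#20 t=5s (window 1): DENY
  req#21 t=5s (window 1): DENY
  req#22 t=6s (window 2): ALLOW
  req#23 t=6s (window 2): ALLOW

Allowed counts by window: 3 2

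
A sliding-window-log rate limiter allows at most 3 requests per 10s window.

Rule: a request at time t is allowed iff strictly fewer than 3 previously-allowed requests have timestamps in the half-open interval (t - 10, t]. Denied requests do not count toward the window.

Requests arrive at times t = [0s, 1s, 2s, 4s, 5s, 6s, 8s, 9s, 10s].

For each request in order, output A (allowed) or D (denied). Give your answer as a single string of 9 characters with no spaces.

Tracking allowed requests in the window:
  req#1 t=0s: ALLOW
  req#2 t=1s: ALLOW
  req#3 t=2s: ALLOW
  req#4 t=4s: DENY
  req#5 t=5s: DENY
  req#6 t=6s: DENY
  req#7 t=8s: DENY
  req#8 t=9s: DENY
  req#9 t=10s: ALLOW

Answer: AAADDDDDA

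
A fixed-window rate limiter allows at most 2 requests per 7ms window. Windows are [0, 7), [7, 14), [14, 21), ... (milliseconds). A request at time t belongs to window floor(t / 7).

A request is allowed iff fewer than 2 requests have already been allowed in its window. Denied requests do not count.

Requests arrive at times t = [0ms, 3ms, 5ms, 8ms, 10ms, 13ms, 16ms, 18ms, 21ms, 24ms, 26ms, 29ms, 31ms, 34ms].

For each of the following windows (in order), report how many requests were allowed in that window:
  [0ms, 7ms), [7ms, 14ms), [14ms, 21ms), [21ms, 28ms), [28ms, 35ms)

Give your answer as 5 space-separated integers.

Processing requests:
  req#1 t=0ms (window 0): ALLOW
  req#2 t=3ms (window 0): ALLOW
  req#3 t=5ms (window 0): DENY
  req#4 t=8ms (window 1): ALLOW
  req#5 t=10ms (window 1): ALLOW
  req#6 t=13ms (window 1): DENY
  req#7 t=16ms (window 2): ALLOW
  req#8 t=18ms (window 2): ALLOW
  req#9 t=21ms (window 3): ALLOW
  req#10 t=24ms (window 3): ALLOW
  req#11 t=26ms (window 3): DENY
  req#12 t=29ms (window 4): ALLOW
  req#13 t=31ms (window 4): ALLOW
  req#14 t=34ms (window 4): DENY

Allowed counts by window: 2 2 2 2 2

Answer: 2 2 2 2 2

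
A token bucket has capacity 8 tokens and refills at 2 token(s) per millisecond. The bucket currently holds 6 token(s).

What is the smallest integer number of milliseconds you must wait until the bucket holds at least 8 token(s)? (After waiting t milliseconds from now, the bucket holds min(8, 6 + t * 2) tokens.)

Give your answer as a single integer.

Need 6 + t * 2 >= 8, so t >= 2/2.
Smallest integer t = ceil(2/2) = 1.

Answer: 1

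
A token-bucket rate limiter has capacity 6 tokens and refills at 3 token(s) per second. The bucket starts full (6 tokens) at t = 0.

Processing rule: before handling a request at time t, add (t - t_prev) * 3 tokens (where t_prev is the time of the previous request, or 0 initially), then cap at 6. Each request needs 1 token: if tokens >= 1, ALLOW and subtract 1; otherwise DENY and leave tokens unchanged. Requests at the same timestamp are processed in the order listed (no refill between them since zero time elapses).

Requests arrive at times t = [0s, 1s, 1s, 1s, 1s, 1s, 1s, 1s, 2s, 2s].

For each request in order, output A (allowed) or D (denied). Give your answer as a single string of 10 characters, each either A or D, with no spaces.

Simulating step by step:
  req#1 t=0s: ALLOW
  req#2 t=1s: ALLOW
  req#3 t=1s: ALLOW
  req#4 t=1s: ALLOW
  req#5 t=1s: ALLOW
  req#6 t=1s: ALLOW
  req#7 t=1s: ALLOW
  req#8 t=1s: DENY
  req#9 t=2s: ALLOW
  req#10 t=2s: ALLOW

Answer: AAAAAAADAA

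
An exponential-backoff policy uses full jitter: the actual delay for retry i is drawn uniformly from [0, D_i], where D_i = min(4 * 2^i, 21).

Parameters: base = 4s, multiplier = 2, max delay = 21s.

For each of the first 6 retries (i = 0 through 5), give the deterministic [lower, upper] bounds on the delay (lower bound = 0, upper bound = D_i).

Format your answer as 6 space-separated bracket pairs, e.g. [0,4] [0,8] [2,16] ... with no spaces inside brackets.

Answer: [0,4] [0,8] [0,16] [0,21] [0,21] [0,21]

Derivation:
Computing bounds per retry:
  i=0: D_i=min(4*2^0,21)=4, bounds=[0,4]
  i=1: D_i=min(4*2^1,21)=8, bounds=[0,8]
  i=2: D_i=min(4*2^2,21)=16, bounds=[0,16]
  i=3: D_i=min(4*2^3,21)=21, bounds=[0,21]
  i=4: D_i=min(4*2^4,21)=21, bounds=[0,21]
  i=5: D_i=min(4*2^5,21)=21, bounds=[0,21]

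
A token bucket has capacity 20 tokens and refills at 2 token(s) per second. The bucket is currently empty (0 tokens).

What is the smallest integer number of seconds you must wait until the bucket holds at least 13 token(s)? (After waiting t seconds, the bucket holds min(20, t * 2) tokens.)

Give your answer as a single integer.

Answer: 7

Derivation:
Need t * 2 >= 13, so t >= 13/2.
Smallest integer t = ceil(13/2) = 7.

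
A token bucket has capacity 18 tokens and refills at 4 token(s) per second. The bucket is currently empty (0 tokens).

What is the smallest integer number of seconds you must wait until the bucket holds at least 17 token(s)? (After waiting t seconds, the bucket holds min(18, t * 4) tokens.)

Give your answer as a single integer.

Answer: 5

Derivation:
Need t * 4 >= 17, so t >= 17/4.
Smallest integer t = ceil(17/4) = 5.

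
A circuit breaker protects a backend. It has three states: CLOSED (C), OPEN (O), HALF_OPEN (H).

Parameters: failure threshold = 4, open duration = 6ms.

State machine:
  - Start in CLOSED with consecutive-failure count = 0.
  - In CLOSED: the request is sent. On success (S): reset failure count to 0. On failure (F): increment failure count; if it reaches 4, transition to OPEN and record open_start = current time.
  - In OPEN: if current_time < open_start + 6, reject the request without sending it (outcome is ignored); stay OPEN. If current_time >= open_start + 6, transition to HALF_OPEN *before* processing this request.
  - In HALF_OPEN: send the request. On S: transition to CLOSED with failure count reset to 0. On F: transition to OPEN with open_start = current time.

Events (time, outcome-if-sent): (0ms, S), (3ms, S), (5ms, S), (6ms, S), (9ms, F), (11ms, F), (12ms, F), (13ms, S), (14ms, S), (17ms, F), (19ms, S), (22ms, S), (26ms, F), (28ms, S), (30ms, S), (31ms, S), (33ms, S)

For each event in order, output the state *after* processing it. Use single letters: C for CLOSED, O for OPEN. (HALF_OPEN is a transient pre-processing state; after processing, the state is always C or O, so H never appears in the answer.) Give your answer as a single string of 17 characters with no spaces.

State after each event:
  event#1 t=0ms outcome=S: state=CLOSED
  event#2 t=3ms outcome=S: state=CLOSED
  event#3 t=5ms outcome=S: state=CLOSED
  event#4 t=6ms outcome=S: state=CLOSED
  event#5 t=9ms outcome=F: state=CLOSED
  event#6 t=11ms outcome=F: state=CLOSED
  event#7 t=12ms outcome=F: state=CLOSED
  event#8 t=13ms outcome=S: state=CLOSED
  event#9 t=14ms outcome=S: state=CLOSED
  event#10 t=17ms outcome=F: state=CLOSED
  event#11 t=19ms outcome=S: state=CLOSED
  event#12 t=22ms outcome=S: state=CLOSED
  event#13 t=26ms outcome=F: state=CLOSED
  event#14 t=28ms outcome=S: state=CLOSED
  event#15 t=30ms outcome=S: state=CLOSED
  event#16 t=31ms outcome=S: state=CLOSED
  event#17 t=33ms outcome=S: state=CLOSED

Answer: CCCCCCCCCCCCCCCCC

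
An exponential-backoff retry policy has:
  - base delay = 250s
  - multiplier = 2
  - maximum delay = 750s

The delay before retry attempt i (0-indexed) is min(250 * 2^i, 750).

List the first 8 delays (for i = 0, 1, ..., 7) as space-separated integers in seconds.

Answer: 250 500 750 750 750 750 750 750

Derivation:
Computing each delay:
  i=0: min(250*2^0, 750) = 250
  i=1: min(250*2^1, 750) = 500
  i=2: min(250*2^2, 750) = 750
  i=3: min(250*2^3, 750) = 750
  i=4: min(250*2^4, 750) = 750
  i=5: min(250*2^5, 750) = 750
  i=6: min(250*2^6, 750) = 750
  i=7: min(250*2^7, 750) = 750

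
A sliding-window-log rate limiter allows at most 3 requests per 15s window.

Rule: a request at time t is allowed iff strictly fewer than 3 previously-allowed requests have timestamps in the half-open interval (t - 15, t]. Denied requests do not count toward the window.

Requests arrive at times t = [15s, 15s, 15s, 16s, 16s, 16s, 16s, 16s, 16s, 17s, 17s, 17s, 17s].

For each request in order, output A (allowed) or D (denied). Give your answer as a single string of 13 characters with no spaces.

Answer: AAADDDDDDDDDD

Derivation:
Tracking allowed requests in the window:
  req#1 t=15s: ALLOW
  req#2 t=15s: ALLOW
  req#3 t=15s: ALLOW
  req#4 t=16s: DENY
  req#5 t=16s: DENY
  req#6 t=16s: DENY
  req#7 t=16s: DENY
  req#8 t=16s: DENY
  req#9 t=16s: DENY
  req#10 t=17s: DENY
  req#11 t=17s: DENY
  req#12 t=17s: DENY
  req#13 t=17s: DENY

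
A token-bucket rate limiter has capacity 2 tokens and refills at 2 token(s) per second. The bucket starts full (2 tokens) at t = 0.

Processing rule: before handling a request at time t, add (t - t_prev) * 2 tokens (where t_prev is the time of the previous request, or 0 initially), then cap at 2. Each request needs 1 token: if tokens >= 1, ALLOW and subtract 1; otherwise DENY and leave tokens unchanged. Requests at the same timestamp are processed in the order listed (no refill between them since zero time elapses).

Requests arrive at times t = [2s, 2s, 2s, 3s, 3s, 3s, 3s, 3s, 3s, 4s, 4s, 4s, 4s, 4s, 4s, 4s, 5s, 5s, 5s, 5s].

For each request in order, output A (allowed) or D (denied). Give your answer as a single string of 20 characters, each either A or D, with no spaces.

Simulating step by step:
  req#1 t=2s: ALLOW
  req#2 t=2s: ALLOW
  req#3 t=2s: DENY
  req#4 t=3s: ALLOW
  req#5 t=3s: ALLOW
  req#6 t=3s: DENY
  req#7 t=3s: DENY
  req#8 t=3s: DENY
  req#9 t=3s: DENY
  req#10 t=4s: ALLOW
  req#11 t=4s: ALLOW
  req#12 t=4s: DENY
  req#13 t=4s: DENY
  req#14 t=4s: DENY
  req#15 t=4s: DENY
  req#16 t=4s: DENY
  req#17 t=5s: ALLOW
  req#18 t=5s: ALLOW
  req#19 t=5s: DENY
  req#20 t=5s: DENY

Answer: AADAADDDDAADDDDDAADD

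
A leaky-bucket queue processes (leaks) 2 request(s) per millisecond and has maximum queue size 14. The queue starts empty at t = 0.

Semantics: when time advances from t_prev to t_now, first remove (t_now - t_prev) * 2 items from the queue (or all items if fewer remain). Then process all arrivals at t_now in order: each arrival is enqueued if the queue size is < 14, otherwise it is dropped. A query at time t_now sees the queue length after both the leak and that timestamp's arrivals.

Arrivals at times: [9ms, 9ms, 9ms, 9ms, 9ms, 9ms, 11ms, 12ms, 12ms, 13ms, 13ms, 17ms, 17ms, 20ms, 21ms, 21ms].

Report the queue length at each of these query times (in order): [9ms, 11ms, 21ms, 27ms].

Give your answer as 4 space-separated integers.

Answer: 6 3 2 0

Derivation:
Queue lengths at query times:
  query t=9ms: backlog = 6
  query t=11ms: backlog = 3
  query t=21ms: backlog = 2
  query t=27ms: backlog = 0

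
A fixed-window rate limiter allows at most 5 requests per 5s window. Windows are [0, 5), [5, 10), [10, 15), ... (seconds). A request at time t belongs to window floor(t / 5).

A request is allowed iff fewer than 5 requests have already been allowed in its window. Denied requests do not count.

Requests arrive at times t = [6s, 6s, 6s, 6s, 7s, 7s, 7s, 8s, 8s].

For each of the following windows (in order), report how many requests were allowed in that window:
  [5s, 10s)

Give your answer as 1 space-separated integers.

Answer: 5

Derivation:
Processing requests:
  req#1 t=6s (window 1): ALLOW
  req#2 t=6s (window 1): ALLOW
  req#3 t=6s (window 1): ALLOW
  req#4 t=6s (window 1): ALLOW
  req#5 t=7s (window 1): ALLOW
  req#6 t=7s (window 1): DENY
  req#7 t=7s (window 1): DENY
  req#8 t=8s (window 1): DENY
  req#9 t=8s (window 1): DENY

Allowed counts by window: 5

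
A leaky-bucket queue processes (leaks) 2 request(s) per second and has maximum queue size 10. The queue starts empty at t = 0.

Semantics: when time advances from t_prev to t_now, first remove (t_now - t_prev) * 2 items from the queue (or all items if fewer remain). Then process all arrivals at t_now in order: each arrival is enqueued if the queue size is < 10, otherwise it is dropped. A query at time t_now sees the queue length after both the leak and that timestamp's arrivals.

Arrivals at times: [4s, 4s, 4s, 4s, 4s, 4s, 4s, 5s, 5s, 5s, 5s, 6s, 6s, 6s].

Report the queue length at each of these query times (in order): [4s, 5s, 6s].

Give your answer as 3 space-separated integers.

Answer: 7 9 10

Derivation:
Queue lengths at query times:
  query t=4s: backlog = 7
  query t=5s: backlog = 9
  query t=6s: backlog = 10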